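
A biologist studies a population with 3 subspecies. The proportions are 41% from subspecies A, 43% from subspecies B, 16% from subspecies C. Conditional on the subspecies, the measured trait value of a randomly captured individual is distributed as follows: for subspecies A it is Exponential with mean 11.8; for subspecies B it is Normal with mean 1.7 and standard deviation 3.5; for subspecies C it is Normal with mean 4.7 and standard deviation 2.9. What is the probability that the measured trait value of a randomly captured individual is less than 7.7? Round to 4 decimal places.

Conditional on each subspecies, P(X < 7.7): A: 0.47928; B: 0.956762; C: 0.849545.
By total probability, P(X < 7.7) = 0.41·0.47928 + 0.43·0.956762 + 0.16·0.849545 = 0.743839.

0.7438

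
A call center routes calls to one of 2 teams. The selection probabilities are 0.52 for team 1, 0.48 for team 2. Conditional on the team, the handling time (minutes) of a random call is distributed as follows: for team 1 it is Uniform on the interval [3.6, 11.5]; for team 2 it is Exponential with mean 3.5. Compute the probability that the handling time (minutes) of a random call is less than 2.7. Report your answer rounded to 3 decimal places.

0.258

Conditional on each team, P(X < 2.7): 1: 0; 2: 0.537648.
By total probability, P(X < 2.7) = 0.52·0 + 0.48·0.537648 = 0.258071.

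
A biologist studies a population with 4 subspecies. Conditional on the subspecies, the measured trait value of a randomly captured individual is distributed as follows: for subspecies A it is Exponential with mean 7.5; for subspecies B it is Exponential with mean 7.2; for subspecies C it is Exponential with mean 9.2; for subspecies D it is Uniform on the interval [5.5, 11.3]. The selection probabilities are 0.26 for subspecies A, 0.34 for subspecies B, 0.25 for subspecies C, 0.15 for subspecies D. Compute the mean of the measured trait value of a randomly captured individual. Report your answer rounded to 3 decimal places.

7.958

Component means — A: 7.5; B: 7.2; C: 9.2; D: 8.4.
E[X] = 0.26·7.5 + 0.34·7.2 + 0.25·9.2 + 0.15·8.4 = 7.958.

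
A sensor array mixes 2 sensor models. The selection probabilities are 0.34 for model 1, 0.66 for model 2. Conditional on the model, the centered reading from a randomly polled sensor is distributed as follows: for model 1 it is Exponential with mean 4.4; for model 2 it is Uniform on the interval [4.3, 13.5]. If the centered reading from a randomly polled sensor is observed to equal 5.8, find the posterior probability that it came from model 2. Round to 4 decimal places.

Likelihoods f(5.8 | ·): 1: 0.0608231; 2: 0.108696.
Posterior ∝ prior × likelihood. Numerator for 2: 0.66·0.108696 = 0.0717391.
Normalizing constant: 0.34·0.0608231 + 0.66·0.108696 = 0.092419.
P(2 | observation) = 0.0717391 / 0.092419 = 0.776238.

0.7762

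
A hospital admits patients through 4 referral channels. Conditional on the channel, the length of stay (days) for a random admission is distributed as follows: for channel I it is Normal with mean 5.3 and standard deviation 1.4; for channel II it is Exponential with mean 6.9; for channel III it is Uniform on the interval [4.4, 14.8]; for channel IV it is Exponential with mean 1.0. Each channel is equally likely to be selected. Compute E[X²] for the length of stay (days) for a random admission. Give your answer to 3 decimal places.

57.111

For each component E[X²] = Var + (mean)², giving I: 30.05; II: 95.22; III: 101.173; IV: 2.
Overall E[X²] = 0.25·30.05 + 0.25·95.22 + 0.25·101.173 + 0.25·2 = 57.1108.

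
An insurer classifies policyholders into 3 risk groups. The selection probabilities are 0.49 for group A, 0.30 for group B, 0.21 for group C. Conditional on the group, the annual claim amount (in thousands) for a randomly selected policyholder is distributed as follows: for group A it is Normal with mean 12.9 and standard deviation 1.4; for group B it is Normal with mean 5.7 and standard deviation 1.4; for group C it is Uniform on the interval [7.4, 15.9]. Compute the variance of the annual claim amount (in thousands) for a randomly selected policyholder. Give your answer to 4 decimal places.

12.8244

Per component, A: μ=12.9, E[X²]=168.37; B: μ=5.7, E[X²]=34.45; C: μ=11.65, E[X²]=141.743.
E[X] = 0.49·12.9 + 0.3·5.7 + 0.21·11.65 = 10.4775.
E[X²] = 0.49·168.37 + 0.3·34.45 + 0.21·141.743 = 122.602.
Var(X) = E[X²] − (E[X])² = 122.602 − 109.778 = 12.8244.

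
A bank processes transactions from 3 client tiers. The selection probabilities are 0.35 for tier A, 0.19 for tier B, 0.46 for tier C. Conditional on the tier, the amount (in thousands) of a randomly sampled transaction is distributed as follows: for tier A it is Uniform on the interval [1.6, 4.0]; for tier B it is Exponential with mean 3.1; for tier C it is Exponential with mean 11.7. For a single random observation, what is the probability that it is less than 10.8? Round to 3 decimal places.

0.811

Conditional on each tier, P(X < 10.8): A: 1; B: 0.969312; C: 0.602705.
By total probability, P(X < 10.8) = 0.35·1 + 0.19·0.969312 + 0.46·0.602705 = 0.811414.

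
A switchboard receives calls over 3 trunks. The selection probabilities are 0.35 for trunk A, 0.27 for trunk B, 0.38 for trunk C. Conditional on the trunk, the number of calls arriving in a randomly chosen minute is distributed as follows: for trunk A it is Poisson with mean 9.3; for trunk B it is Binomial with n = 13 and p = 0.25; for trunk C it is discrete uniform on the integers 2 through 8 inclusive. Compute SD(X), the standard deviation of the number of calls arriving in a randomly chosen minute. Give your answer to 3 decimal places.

Per component, A: μ=9.3, E[X²]=95.79; B: μ=3.25, E[X²]=13; C: μ=5, E[X²]=29.
E[X] = 0.35·9.3 + 0.27·3.25 + 0.38·5 = 6.0325.
E[X²] = 0.35·95.79 + 0.27·13 + 0.38·29 = 48.0565.
Var(X) = E[X²] − (E[X])² = 48.0565 − 36.3911 = 11.6654.
SD(X) = √11.6654 = 3.41547.

3.415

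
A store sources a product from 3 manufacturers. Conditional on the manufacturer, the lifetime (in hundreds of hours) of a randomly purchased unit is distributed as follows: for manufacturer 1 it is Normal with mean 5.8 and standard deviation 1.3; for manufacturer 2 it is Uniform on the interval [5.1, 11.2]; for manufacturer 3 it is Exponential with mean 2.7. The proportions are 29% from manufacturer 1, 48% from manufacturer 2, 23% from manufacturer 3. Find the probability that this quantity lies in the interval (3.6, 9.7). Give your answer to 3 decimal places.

0.693

Conditional on each manufacturer, P(3.6 < X < 9.7): 1: 0.953356; 2: 0.754098; 3: 0.23607.
By total probability, P(3.6 < X < 9.7) = 0.29·0.953356 + 0.48·0.754098 + 0.23·0.23607 = 0.692737.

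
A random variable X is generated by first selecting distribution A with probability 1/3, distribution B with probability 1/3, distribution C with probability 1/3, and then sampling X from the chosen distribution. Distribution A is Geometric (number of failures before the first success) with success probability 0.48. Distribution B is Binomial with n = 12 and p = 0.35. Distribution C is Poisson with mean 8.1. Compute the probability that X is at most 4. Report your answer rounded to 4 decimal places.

Conditional on each component, P(X ≤ 4): A: 0.96198; B: 0.583345; C: 0.0940485.
By total probability, P(X ≤ 4) = 0.333333·0.96198 + 0.333333·0.583345 + 0.333333·0.0940485 = 0.546458.

0.5465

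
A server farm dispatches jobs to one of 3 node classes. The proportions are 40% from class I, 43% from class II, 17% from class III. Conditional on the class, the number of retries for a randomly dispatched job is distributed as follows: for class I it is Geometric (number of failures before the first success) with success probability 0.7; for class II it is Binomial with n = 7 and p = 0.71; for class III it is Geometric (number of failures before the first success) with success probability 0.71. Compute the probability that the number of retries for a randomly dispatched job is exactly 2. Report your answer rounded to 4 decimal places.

0.0447

Conditional on each class, P(X = 2): I: 0.063; II: 0.0217133; III: 0.059711.
By total probability, P(X = 2) = 0.4·0.063 + 0.43·0.0217133 + 0.17·0.059711 = 0.0446876.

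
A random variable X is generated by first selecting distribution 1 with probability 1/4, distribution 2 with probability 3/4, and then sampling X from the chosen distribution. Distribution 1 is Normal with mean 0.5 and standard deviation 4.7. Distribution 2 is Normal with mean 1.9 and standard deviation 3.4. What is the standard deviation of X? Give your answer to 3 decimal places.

Per component, 1: μ=0.5, E[X²]=22.34; 2: μ=1.9, E[X²]=15.17.
E[X] = 0.25·0.5 + 0.75·1.9 = 1.55.
E[X²] = 0.25·22.34 + 0.75·15.17 = 16.9625.
Var(X) = E[X²] − (E[X])² = 16.9625 − 2.4025 = 14.56.
SD(X) = √14.56 = 3.81576.

3.816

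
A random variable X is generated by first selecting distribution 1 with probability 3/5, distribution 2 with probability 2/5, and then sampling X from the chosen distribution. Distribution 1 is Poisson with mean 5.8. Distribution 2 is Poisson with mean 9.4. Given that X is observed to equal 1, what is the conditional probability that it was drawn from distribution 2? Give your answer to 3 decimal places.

Likelihoods P(X=1 | ·): 1: 0.0175598; 2: 0.000777606.
Posterior ∝ prior × likelihood. Numerator for 2: 0.4·0.000777606 = 0.000311042.
Normalizing constant: 0.6·0.0175598 + 0.4·0.000777606 = 0.0108469.
P(2 | observation) = 0.000311042 / 0.0108469 = 0.0286756.

0.029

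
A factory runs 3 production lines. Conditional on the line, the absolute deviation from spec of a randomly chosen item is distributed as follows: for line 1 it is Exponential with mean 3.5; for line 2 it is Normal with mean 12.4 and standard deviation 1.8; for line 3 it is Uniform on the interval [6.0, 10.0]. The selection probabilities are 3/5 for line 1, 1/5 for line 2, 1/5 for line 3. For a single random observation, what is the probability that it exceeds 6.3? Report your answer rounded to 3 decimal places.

Conditional on each line, P(X > 6.3): 1: 0.165299; 2: 0.999649; 3: 0.925.
By total probability, P(X > 6.3) = 0.6·0.165299 + 0.2·0.999649 + 0.2·0.925 = 0.484109.

0.484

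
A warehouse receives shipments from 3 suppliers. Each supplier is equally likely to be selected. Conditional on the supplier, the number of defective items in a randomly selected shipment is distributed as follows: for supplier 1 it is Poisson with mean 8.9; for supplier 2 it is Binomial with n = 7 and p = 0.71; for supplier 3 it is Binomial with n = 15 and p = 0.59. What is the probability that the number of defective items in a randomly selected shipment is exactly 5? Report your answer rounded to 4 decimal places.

0.1370

Conditional on each supplier, P(X = 5): 1: 0.063467; 2: 0.318645; 3: 0.0288173.
By total probability, P(X = 5) = 0.333333·0.063467 + 0.333333·0.318645 + 0.333333·0.0288173 = 0.136976.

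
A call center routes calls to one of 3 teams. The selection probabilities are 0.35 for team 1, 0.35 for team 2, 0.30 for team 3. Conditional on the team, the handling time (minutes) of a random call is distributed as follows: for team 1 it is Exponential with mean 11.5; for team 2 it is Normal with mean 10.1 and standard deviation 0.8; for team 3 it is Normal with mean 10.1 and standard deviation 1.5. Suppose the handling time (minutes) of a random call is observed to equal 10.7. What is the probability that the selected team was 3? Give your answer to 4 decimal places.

0.3388

Likelihoods f(10.7 | ·): 1: 0.0342941; 2: 0.376422; 3: 0.245513.
Posterior ∝ prior × likelihood. Numerator for 3: 0.3·0.245513 = 0.073654.
Normalizing constant: 0.35·0.0342941 + 0.35·0.376422 + 0.3·0.245513 = 0.217405.
P(3 | observation) = 0.073654 / 0.217405 = 0.338788.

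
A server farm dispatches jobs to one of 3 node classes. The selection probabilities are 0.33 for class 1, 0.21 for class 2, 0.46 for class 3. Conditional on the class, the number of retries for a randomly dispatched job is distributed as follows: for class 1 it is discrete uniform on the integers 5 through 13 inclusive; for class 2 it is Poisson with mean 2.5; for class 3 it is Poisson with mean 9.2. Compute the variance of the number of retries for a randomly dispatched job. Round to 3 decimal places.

Per component, 1: μ=9, E[X²]=87.6667; 2: μ=2.5, E[X²]=8.75; 3: μ=9.2, E[X²]=93.84.
E[X] = 0.33·9 + 0.21·2.5 + 0.46·9.2 = 7.727.
E[X²] = 0.33·87.6667 + 0.21·8.75 + 0.46·93.84 = 73.9339.
Var(X) = E[X²] − (E[X])² = 73.9339 − 59.7065 = 14.2274.

14.227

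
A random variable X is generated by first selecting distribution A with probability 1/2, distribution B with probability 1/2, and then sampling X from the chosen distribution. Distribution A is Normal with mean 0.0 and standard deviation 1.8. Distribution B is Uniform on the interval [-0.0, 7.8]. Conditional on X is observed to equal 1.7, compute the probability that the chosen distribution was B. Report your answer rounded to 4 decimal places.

0.4747

Likelihoods f(1.7 | ·): A: 0.141889; B: 0.128205.
Posterior ∝ prior × likelihood. Numerator for B: 0.5·0.128205 = 0.0641026.
Normalizing constant: 0.5·0.141889 + 0.5·0.128205 = 0.135047.
P(B | observation) = 0.0641026 / 0.135047 = 0.474669.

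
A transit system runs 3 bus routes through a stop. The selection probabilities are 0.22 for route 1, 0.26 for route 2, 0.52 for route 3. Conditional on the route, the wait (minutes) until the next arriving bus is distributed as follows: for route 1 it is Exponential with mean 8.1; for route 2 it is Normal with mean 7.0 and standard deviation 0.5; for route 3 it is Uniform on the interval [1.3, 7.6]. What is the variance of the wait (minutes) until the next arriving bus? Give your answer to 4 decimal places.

Per component, 1: μ=8.1, E[X²]=131.22; 2: μ=7, E[X²]=49.25; 3: μ=4.45, E[X²]=23.11.
E[X] = 0.22·8.1 + 0.26·7 + 0.52·4.45 = 5.916.
E[X²] = 0.22·131.22 + 0.26·49.25 + 0.52·23.11 = 53.6906.
Var(X) = E[X²] − (E[X])² = 53.6906 − 34.9991 = 18.6915.

18.6915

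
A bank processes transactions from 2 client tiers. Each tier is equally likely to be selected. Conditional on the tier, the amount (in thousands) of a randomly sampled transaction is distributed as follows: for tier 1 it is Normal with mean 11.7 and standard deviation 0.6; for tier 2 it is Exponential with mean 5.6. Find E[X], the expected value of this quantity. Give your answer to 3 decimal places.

8.650

Component means — 1: 11.7; 2: 5.6.
E[X] = 0.5·11.7 + 0.5·5.6 = 8.65.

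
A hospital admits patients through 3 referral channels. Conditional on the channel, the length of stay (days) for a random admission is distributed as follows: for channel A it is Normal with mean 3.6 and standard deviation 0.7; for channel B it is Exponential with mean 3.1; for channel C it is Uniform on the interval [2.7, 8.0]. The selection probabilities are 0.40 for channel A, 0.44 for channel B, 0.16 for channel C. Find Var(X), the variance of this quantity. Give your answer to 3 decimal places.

Per component, A: μ=3.6, E[X²]=13.45; B: μ=3.1, E[X²]=19.22; C: μ=5.35, E[X²]=30.9633.
E[X] = 0.4·3.6 + 0.44·3.1 + 0.16·5.35 = 3.66.
E[X²] = 0.4·13.45 + 0.44·19.22 + 0.16·30.9633 = 18.7909.
Var(X) = E[X²] − (E[X])² = 18.7909 − 13.3956 = 5.39533.

5.395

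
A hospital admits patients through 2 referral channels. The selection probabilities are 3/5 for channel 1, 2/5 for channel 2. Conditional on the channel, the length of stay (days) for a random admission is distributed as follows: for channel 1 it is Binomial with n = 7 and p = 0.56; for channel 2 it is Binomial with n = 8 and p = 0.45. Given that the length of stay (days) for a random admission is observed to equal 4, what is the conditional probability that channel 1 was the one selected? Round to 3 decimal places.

0.626

Likelihoods P(X=4 | ·): 1: 0.29321; 2: 0.262663.
Posterior ∝ prior × likelihood. Numerator for 1: 0.6·0.29321 = 0.175926.
Normalizing constant: 0.6·0.29321 + 0.4·0.262663 = 0.280991.
P(1 | observation) = 0.175926 / 0.280991 = 0.62609.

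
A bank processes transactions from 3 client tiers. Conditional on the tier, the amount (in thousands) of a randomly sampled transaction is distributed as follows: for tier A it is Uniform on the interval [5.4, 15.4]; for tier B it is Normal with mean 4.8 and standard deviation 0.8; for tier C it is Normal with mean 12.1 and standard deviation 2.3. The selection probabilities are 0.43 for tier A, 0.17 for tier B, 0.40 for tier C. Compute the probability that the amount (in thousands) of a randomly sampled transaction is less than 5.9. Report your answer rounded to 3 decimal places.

Conditional on each tier, P(X < 5.9): A: 0.05; B: 0.915434; C: 0.00351255.
By total probability, P(X < 5.9) = 0.43·0.05 + 0.17·0.915434 + 0.4·0.00351255 = 0.178529.

0.179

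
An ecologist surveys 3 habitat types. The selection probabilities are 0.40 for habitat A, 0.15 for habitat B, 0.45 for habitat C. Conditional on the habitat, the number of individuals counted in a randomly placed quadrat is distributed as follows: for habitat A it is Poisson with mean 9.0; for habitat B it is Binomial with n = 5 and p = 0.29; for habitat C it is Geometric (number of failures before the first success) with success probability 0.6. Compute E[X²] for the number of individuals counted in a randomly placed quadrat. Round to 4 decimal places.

For each component E[X²] = Var + (mean)², giving A: 90; B: 3.132; C: 1.55556.
Overall E[X²] = 0.4·90 + 0.15·3.132 + 0.45·1.55556 = 37.1698.

37.1698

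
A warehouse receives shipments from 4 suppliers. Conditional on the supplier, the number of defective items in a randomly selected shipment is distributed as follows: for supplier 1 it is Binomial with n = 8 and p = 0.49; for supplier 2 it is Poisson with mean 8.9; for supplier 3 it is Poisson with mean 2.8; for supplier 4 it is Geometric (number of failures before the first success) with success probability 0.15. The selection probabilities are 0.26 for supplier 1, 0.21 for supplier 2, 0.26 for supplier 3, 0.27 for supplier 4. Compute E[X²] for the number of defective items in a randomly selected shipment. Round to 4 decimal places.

For each component E[X²] = Var + (mean)², giving 1: 17.3656; 2: 88.11; 3: 10.64; 4: 69.8889.
Overall E[X²] = 0.26·17.3656 + 0.21·88.11 + 0.26·10.64 + 0.27·69.8889 = 44.6546.

44.6546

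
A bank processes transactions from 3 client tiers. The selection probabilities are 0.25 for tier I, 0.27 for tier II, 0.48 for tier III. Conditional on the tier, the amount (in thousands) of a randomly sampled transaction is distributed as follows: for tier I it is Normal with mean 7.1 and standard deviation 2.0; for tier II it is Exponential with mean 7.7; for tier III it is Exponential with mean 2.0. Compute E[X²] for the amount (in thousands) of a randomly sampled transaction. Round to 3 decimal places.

49.459

For each component E[X²] = Var + (mean)², giving I: 54.41; II: 118.58; III: 8.
Overall E[X²] = 0.25·54.41 + 0.27·118.58 + 0.48·8 = 49.4591.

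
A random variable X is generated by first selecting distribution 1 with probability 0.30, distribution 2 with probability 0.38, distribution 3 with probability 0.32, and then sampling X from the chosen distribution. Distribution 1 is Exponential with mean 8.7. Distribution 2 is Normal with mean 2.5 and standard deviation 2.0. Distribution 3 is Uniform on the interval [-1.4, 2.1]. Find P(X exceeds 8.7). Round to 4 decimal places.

0.1107

Conditional on each component, P(X > 8.7): 1: 0.367879; 2: 0.000967603; 3: 0.
By total probability, P(X > 8.7) = 0.3·0.367879 + 0.38·0.000967603 + 0.32·0 = 0.110732.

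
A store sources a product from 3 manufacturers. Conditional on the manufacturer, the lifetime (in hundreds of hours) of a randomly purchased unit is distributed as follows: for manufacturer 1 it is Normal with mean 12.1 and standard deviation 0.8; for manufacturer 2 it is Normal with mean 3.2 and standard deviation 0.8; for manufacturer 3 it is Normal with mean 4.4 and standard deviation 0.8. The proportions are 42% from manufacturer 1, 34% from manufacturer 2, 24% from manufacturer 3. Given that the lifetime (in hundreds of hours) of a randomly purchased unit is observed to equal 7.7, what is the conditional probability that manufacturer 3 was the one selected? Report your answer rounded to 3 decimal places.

0.997

Likelihoods f(7.7 | ·): 1: 1.34622e-07; 2: 6.71654e-08; 3: 0.000100676.
Posterior ∝ prior × likelihood. Numerator for 3: 0.24·0.000100676 = 2.41621e-05.
Normalizing constant: 0.42·1.34622e-07 + 0.34·6.71654e-08 + 0.24·0.000100676 = 2.42415e-05.
P(3 | observation) = 2.41621e-05 / 2.42415e-05 = 0.996726.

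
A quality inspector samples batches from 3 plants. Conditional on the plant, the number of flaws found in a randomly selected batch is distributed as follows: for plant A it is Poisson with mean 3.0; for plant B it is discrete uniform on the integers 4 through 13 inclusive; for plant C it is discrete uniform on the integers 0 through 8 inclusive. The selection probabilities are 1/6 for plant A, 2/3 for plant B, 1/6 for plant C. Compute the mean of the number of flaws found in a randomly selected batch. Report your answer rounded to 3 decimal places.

Component means — A: 3; B: 8.5; C: 4.
E[X] = 0.166667·3 + 0.666667·8.5 + 0.166667·4 = 6.83333.

6.833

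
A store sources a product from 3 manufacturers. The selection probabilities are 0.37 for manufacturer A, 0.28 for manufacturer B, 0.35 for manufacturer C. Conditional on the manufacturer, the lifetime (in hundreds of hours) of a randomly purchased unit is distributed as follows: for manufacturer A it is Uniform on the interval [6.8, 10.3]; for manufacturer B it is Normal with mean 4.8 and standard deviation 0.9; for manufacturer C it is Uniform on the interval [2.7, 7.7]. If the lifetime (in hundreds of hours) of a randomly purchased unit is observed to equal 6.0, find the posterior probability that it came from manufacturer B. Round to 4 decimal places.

0.4216

Likelihoods f(6.0 | ·): A: 0; B: 0.182233; C: 0.2.
Posterior ∝ prior × likelihood. Numerator for B: 0.28·0.182233 = 0.0510254.
Normalizing constant: 0.37·0 + 0.28·0.182233 + 0.35·0.2 = 0.121025.
P(B | observation) = 0.0510254 / 0.121025 = 0.421609.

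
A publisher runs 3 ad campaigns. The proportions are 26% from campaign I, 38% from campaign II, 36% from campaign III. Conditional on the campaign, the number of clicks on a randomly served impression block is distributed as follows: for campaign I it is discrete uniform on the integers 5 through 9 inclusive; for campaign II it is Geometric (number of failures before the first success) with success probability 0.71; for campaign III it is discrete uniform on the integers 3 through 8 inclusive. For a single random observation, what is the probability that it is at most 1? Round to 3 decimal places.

0.348

Conditional on each campaign, P(X ≤ 1): I: 0; II: 0.9159; III: 0.
By total probability, P(X ≤ 1) = 0.26·0 + 0.38·0.9159 + 0.36·0 = 0.348042.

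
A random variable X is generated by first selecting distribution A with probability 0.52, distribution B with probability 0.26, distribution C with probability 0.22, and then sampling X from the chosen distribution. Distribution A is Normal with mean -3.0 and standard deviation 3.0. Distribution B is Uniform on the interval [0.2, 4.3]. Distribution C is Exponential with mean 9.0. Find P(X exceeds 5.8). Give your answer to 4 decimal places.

0.1164

Conditional on each component, P(X > 5.8): A: 0.00167672; B: 0; C: 0.524954.
By total probability, P(X > 5.8) = 0.52·0.00167672 + 0.26·0 + 0.22·0.524954 = 0.116362.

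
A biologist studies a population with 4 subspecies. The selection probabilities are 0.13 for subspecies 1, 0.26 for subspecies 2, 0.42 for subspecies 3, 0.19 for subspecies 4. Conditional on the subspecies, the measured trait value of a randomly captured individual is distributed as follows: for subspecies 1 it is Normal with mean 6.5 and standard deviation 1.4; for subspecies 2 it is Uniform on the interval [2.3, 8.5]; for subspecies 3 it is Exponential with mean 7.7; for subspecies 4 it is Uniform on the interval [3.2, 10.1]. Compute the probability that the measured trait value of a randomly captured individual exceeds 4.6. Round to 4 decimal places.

0.6647

Conditional on each subspecies, P(X > 4.6): 1: 0.912632; 2: 0.629032; 3: 0.550239; 4: 0.797101.
By total probability, P(X > 4.6) = 0.13·0.912632 + 0.26·0.629032 + 0.42·0.550239 + 0.19·0.797101 = 0.66474.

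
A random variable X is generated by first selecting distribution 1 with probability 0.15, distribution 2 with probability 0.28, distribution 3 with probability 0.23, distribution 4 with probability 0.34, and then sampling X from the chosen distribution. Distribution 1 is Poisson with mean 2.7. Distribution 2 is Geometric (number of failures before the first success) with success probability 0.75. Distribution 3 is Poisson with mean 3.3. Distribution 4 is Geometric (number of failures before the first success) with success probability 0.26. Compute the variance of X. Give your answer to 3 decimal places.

Per component, 1: μ=2.7, E[X²]=9.99; 2: μ=0.333333, E[X²]=0.555556; 3: μ=3.3, E[X²]=14.19; 4: μ=2.84615, E[X²]=19.0473.
E[X] = 0.15·2.7 + 0.28·0.333333 + 0.23·3.3 + 0.34·2.84615 = 2.22503.
E[X²] = 0.15·9.99 + 0.28·0.555556 + 0.23·14.19 + 0.34·19.0473 = 11.3939.
Var(X) = E[X²] − (E[X])² = 11.3939 − 4.95074 = 6.44311.

6.443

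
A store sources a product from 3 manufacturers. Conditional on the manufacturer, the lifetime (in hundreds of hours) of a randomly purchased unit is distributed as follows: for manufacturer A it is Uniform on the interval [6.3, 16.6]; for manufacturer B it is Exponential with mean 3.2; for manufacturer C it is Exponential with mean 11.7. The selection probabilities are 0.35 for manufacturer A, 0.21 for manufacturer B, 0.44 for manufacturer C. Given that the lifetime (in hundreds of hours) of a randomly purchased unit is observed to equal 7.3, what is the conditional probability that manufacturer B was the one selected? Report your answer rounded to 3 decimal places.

Likelihoods f(7.3 | ·): A: 0.0970874; B: 0.0319239; C: 0.0457977.
Posterior ∝ prior × likelihood. Numerator for B: 0.21·0.0319239 = 0.00670402.
Normalizing constant: 0.35·0.0970874 + 0.21·0.0319239 + 0.44·0.0457977 = 0.0608356.
P(B | observation) = 0.00670402 / 0.0608356 = 0.110199.

0.110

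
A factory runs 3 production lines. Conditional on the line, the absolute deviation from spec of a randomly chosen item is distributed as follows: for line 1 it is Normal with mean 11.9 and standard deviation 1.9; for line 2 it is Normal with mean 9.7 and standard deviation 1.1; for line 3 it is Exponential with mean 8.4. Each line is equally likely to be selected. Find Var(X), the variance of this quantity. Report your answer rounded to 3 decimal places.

27.213

Per component, 1: μ=11.9, E[X²]=145.22; 2: μ=9.7, E[X²]=95.3; 3: μ=8.4, E[X²]=141.12.
E[X] = 0.333333·11.9 + 0.333333·9.7 + 0.333333·8.4 = 10.
E[X²] = 0.333333·145.22 + 0.333333·95.3 + 0.333333·141.12 = 127.213.
Var(X) = E[X²] − (E[X])² = 127.213 − 100 = 27.2133.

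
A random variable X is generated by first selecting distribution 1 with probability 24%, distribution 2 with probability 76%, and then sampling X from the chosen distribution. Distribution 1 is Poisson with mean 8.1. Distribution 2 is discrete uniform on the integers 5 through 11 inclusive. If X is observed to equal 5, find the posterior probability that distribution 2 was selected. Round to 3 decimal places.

Likelihoods P(X=5 | ·): 1: 0.088198; 2: 0.142857.
Posterior ∝ prior × likelihood. Numerator for 2: 0.76·0.142857 = 0.108571.
Normalizing constant: 0.24·0.088198 + 0.76·0.142857 = 0.129739.
P(2 | observation) = 0.108571 / 0.129739 = 0.836845.

0.837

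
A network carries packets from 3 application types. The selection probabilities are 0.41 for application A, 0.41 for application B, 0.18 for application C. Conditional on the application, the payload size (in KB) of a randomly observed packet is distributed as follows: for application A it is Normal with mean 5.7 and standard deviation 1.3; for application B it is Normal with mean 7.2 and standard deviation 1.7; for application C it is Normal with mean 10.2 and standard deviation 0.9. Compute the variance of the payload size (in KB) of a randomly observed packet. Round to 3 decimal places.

Per component, A: μ=5.7, E[X²]=34.18; B: μ=7.2, E[X²]=54.73; C: μ=10.2, E[X²]=104.85.
E[X] = 0.41·5.7 + 0.41·7.2 + 0.18·10.2 = 7.125.
E[X²] = 0.41·34.18 + 0.41·54.73 + 0.18·104.85 = 55.3261.
Var(X) = E[X²] − (E[X])² = 55.3261 − 50.7656 = 4.56047.

4.560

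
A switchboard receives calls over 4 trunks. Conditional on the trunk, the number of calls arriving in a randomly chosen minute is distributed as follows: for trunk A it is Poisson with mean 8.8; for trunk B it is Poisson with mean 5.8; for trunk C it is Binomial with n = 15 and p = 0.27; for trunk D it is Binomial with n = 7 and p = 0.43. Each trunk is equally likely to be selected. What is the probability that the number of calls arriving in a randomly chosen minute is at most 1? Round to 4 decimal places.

Conditional on each trunk, P(X ≤ 1): A: 0.00147718; B: 0.0205874; C: 0.0583375; D: 0.122781.
By total probability, P(X ≤ 1) = 0.25·0.00147718 + 0.25·0.0205874 + 0.25·0.0583375 + 0.25·0.122781 = 0.0507958.

0.0508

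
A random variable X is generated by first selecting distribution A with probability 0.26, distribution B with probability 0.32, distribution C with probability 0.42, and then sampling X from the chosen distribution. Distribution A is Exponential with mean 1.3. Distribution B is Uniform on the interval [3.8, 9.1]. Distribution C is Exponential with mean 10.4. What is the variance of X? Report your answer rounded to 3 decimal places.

59.962

Per component, A: μ=1.3, E[X²]=3.38; B: μ=6.45, E[X²]=43.9433; C: μ=10.4, E[X²]=216.32.
E[X] = 0.26·1.3 + 0.32·6.45 + 0.42·10.4 = 6.77.
E[X²] = 0.26·3.38 + 0.32·43.9433 + 0.42·216.32 = 105.795.
Var(X) = E[X²] − (E[X])² = 105.795 − 45.8329 = 59.9622.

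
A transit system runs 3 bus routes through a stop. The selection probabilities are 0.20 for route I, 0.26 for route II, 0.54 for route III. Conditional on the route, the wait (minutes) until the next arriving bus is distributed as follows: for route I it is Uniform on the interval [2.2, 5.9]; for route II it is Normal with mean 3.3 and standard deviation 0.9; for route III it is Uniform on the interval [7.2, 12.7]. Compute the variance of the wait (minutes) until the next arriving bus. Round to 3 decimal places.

Per component, I: μ=4.05, E[X²]=17.5433; II: μ=3.3, E[X²]=11.7; III: μ=9.95, E[X²]=101.523.
E[X] = 0.2·4.05 + 0.26·3.3 + 0.54·9.95 = 7.041.
E[X²] = 0.2·17.5433 + 0.26·11.7 + 0.54·101.523 = 61.3733.
Var(X) = E[X²] − (E[X])² = 61.3733 − 49.5757 = 11.7976.

11.798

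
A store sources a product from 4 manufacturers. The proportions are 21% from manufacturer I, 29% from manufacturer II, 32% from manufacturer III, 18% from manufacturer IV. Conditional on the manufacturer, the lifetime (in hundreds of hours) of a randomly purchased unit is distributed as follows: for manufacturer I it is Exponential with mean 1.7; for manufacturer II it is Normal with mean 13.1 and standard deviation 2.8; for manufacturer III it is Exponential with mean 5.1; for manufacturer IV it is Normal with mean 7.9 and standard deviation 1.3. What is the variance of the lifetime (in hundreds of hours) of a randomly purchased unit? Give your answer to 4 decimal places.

29.4546

Per component, I: μ=1.7, E[X²]=5.78; II: μ=13.1, E[X²]=179.45; III: μ=5.1, E[X²]=52.02; IV: μ=7.9, E[X²]=64.1.
E[X] = 0.21·1.7 + 0.29·13.1 + 0.32·5.1 + 0.18·7.9 = 7.21.
E[X²] = 0.21·5.78 + 0.29·179.45 + 0.32·52.02 + 0.18·64.1 = 81.4387.
Var(X) = E[X²] − (E[X])² = 81.4387 − 51.9841 = 29.4546.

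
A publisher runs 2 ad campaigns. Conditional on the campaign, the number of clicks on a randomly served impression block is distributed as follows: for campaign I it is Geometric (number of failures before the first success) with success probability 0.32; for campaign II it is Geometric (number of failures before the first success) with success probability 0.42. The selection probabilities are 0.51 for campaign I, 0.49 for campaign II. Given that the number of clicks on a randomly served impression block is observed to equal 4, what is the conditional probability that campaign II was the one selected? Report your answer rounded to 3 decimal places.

0.400

Likelihoods P(X=4 | ·): I: 0.0684204; II: 0.0475293.
Posterior ∝ prior × likelihood. Numerator for II: 0.49·0.0475293 = 0.0232893.
Normalizing constant: 0.51·0.0684204 + 0.49·0.0475293 = 0.0581838.
P(II | observation) = 0.0232893 / 0.0581838 = 0.400272.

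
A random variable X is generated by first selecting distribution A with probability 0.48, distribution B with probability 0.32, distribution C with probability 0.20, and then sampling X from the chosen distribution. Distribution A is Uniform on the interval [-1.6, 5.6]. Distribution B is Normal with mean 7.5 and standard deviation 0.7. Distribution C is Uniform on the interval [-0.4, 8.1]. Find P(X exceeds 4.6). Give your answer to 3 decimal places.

0.469

Conditional on each component, P(X > 4.6): A: 0.138889; B: 0.999983; C: 0.411765.
By total probability, P(X > 4.6) = 0.48·0.138889 + 0.32·0.999983 + 0.2·0.411765 = 0.469014.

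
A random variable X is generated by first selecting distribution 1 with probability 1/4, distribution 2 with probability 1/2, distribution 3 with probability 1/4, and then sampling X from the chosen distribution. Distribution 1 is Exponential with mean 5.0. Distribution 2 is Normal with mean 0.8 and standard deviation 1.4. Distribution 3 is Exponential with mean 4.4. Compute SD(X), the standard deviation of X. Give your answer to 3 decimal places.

3.990

Per component, 1: μ=5, E[X²]=50; 2: μ=0.8, E[X²]=2.6; 3: μ=4.4, E[X²]=38.72.
E[X] = 0.25·5 + 0.5·0.8 + 0.25·4.4 = 2.75.
E[X²] = 0.25·50 + 0.5·2.6 + 0.25·38.72 = 23.48.
Var(X) = E[X²] − (E[X])² = 23.48 − 7.5625 = 15.9175.
SD(X) = √15.9175 = 3.98967.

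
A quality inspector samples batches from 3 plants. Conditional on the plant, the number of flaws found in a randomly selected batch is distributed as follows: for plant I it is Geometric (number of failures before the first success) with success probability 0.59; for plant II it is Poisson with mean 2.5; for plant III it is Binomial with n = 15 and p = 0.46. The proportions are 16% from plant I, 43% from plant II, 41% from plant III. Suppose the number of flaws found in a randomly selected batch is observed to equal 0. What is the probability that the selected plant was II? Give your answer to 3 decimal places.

Likelihoods P(X=0 | ·): I: 0.59; II: 0.082085; III: 9.68069e-05.
Posterior ∝ prior × likelihood. Numerator for II: 0.43·0.082085 = 0.0352965.
Normalizing constant: 0.16·0.59 + 0.43·0.082085 + 0.41·9.68069e-05 = 0.129736.
P(II | observation) = 0.0352965 / 0.129736 = 0.272064.

0.272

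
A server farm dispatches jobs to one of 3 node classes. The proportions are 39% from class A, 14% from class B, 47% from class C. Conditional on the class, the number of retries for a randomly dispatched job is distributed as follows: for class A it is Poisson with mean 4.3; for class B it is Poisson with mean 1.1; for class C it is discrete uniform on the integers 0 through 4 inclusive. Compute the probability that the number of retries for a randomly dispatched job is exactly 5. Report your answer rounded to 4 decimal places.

0.0655

Conditional on each class, P(X = 5): A: 0.166224; B: 0.00446744; C: 0.
By total probability, P(X = 5) = 0.39·0.166224 + 0.14·0.00446744 + 0.47·0 = 0.065453.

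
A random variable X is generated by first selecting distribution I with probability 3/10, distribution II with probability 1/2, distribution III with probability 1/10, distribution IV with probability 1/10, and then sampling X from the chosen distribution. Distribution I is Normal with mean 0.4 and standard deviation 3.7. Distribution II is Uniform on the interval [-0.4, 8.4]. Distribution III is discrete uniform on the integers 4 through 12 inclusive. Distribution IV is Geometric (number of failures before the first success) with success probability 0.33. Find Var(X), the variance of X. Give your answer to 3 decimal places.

13.722

Per component, I: μ=0.4, E[X²]=13.85; II: μ=4, E[X²]=22.4533; III: μ=8, E[X²]=70.6667; IV: μ=2.0303, E[X²]=10.2746.
E[X] = 0.3·0.4 + 0.5·4 + 0.1·8 + 0.1·2.0303 = 3.12303.
E[X²] = 0.3·13.85 + 0.5·22.4533 + 0.1·70.6667 + 0.1·10.2746 = 23.4758.
Var(X) = E[X²] − (E[X])² = 23.4758 − 9.75332 = 13.7225.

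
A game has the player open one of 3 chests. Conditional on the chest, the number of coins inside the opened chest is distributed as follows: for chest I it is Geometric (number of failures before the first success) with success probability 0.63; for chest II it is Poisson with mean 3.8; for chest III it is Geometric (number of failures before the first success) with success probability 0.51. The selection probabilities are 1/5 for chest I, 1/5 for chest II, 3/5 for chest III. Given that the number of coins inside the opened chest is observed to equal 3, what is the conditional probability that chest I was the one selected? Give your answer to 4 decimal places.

Likelihoods P(X=3 | ·): I: 0.0319114; II: 0.204588; III: 0.060001.
Posterior ∝ prior × likelihood. Numerator for I: 0.2·0.0319114 = 0.00638228.
Normalizing constant: 0.2·0.0319114 + 0.2·0.204588 + 0.6·0.060001 = 0.0833005.
P(I | observation) = 0.00638228 / 0.0833005 = 0.0766175.

0.0766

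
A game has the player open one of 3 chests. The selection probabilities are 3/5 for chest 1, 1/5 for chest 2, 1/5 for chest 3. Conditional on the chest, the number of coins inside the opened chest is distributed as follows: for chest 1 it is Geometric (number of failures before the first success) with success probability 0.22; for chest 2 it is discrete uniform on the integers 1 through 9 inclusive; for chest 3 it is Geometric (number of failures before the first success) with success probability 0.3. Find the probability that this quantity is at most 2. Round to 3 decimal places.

0.491

Conditional on each chest, P(X ≤ 2): 1: 0.525448; 2: 0.222222; 3: 0.657.
By total probability, P(X ≤ 2) = 0.6·0.525448 + 0.2·0.222222 + 0.2·0.657 = 0.491113.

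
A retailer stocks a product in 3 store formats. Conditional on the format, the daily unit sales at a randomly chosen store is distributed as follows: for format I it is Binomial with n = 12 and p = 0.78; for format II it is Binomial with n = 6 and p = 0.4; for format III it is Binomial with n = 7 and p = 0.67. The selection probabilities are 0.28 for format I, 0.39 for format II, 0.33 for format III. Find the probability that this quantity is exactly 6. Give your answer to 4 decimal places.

Conditional on each format, P(X = 6): I: 0.0235926; II: 0.004096; III: 0.208959.
By total probability, P(X = 6) = 0.28·0.0235926 + 0.39·0.004096 + 0.33·0.208959 = 0.0771598.

0.0772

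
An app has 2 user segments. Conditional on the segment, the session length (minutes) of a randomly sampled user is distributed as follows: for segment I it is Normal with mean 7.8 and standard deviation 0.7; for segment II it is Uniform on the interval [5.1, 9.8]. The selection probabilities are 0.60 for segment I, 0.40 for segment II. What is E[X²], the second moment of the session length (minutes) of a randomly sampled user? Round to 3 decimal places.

59.735

For each component E[X²] = Var + (mean)², giving I: 61.33; II: 57.3433.
Overall E[X²] = 0.6·61.33 + 0.4·57.3433 = 59.7353.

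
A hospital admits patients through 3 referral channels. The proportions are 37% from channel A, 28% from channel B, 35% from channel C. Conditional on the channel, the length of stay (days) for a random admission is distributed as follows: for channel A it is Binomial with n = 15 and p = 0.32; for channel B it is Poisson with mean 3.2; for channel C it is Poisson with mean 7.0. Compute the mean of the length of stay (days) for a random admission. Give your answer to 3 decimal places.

5.122

Component means — A: 4.8; B: 3.2; C: 7.
E[X] = 0.37·4.8 + 0.28·3.2 + 0.35·7 = 5.122.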